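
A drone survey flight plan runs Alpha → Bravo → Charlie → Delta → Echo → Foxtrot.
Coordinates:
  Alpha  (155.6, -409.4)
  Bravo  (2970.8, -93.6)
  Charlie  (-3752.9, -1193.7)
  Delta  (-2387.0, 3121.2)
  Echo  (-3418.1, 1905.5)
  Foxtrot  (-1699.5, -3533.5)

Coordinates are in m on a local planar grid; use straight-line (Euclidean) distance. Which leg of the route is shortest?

Leg distances:
Alpha→Bravo: 2832.9 m
Bravo→Charlie: 6813.1 m
Charlie→Delta: 4525.9 m
Delta→Echo: 1594.1 m
Echo→Foxtrot: 5704.1 m
The shortest leg is Delta–Echo at 1594.1 m.

Delta–Echo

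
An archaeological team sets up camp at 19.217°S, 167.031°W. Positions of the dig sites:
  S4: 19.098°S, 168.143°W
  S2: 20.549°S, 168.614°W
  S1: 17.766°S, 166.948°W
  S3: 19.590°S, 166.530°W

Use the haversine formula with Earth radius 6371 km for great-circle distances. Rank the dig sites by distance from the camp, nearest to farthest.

S3, S4, S1, S2

Distance from the camp at 19.217°S, 167.031°W to each:
S3 19.590°S, 166.530°W: 66.9 km
S4 19.098°S, 168.143°W: 117.5 km
S1 17.766°S, 166.948°W: 161.6 km
S2 20.549°S, 168.614°W: 222.1 km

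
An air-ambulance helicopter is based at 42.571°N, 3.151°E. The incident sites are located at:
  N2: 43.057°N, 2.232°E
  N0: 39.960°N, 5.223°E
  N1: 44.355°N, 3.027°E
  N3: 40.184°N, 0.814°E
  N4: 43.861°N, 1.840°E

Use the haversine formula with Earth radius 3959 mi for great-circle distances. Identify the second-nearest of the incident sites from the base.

Distances from the base (42.571°N, 3.151°E):
N2: 57.4 mi
N4: 110.9 mi
N1: 123.4 mi
N3: 204.6 mi
N0: 210.1 mi
The second-nearest is N4 at 110.9 mi.

N4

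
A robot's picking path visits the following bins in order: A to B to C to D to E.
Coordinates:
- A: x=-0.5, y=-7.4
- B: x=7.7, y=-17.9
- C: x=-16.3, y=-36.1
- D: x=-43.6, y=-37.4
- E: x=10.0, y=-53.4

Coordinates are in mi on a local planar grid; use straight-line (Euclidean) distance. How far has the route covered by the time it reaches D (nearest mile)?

Leg distances:
A→B: 13.3 mi  (cumulative 13.3 mi)
B→C: 30.1 mi  (cumulative 43.4 mi)
C→D: 27.3 mi  (cumulative 70.8 mi)
Cumulative distance at D ≈ 71 mi.

71 mi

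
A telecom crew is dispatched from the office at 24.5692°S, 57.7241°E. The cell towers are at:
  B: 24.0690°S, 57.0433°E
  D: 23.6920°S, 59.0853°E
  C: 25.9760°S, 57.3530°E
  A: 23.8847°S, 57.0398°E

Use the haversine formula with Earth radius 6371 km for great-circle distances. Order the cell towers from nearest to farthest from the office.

B, A, C, D

Distances from the office:
B 24.0690°S, 57.0433°E: 88.6 km
A 23.8847°S, 57.0398°E: 103.0 km
C 25.9760°S, 57.3530°E: 160.8 km
D 23.6920°S, 59.0853°E: 169.1 km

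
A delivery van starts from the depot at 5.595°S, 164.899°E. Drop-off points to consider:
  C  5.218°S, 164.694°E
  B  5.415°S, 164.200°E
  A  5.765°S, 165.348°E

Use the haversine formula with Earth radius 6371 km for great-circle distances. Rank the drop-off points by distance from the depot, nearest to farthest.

C, A, B

Computing each great-circle distance from 5.595°S, 164.899°E:
C 5.218°S, 164.694°E: 47.7 km
A 5.765°S, 165.348°E: 53.2 km
B 5.415°S, 164.200°E: 79.9 km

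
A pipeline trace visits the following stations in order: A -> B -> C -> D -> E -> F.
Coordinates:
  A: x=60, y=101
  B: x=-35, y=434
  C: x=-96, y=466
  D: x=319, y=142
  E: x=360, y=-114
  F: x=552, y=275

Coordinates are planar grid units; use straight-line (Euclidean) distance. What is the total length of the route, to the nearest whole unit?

1635

Leg distances:
A→B: 346.3  (cumulative 346.3)
B→C: 68.9  (cumulative 415.2)
C→D: 526.5  (cumulative 941.7)
D→E: 259.3  (cumulative 1200.9)
E→F: 433.8  (cumulative 1634.7)
Total route length ≈ 1635.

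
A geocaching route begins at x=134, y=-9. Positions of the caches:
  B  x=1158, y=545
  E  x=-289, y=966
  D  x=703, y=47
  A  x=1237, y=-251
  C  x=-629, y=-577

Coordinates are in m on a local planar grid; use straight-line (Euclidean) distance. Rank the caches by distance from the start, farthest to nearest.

Computing each straight-line distance from x=134, y=-9:
B x=1158, y=545: 1164.3 m
A x=1237, y=-251: 1129.2 m
E x=-289, y=966: 1062.8 m
C x=-629, y=-577: 951.2 m
D x=703, y=47: 571.7 m

B, A, E, C, D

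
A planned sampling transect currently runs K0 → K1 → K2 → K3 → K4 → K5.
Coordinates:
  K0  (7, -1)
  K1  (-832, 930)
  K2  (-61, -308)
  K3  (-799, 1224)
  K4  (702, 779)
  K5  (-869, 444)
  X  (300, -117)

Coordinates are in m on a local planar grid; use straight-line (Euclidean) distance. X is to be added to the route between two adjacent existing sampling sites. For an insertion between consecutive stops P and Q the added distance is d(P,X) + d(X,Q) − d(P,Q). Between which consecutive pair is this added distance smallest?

between K2 and K3

Added distance for inserting X between each consecutive pair:
K0–K1: 603.8 m
K1–K2: 491.9 m
K2–K3: 441.7 m
K3–K4: 1150.3 m
K4–K5: 672.4 m
Smallest added distance is 441.7 m, inserting between K2 and K3.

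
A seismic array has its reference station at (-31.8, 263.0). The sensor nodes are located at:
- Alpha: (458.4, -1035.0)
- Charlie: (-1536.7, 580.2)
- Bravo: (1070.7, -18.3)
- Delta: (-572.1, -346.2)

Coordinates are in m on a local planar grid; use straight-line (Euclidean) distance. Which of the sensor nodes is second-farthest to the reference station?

Distance to each, sorted:
Charlie: 1538.0 m
Alpha: 1387.5 m
Bravo: 1137.8 m
Delta: 814.3 m
The second-farthest is Alpha at 1387.5 m.

Alpha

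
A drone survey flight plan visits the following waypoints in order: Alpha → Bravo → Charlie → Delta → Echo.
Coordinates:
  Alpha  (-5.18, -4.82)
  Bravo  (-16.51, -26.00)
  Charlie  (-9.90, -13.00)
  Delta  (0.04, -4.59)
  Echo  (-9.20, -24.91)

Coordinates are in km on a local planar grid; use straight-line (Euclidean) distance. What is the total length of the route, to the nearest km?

Leg distances:
Alpha→Bravo: 24.0 km  (cumulative 24.0 km)
Bravo→Charlie: 14.6 km  (cumulative 38.6 km)
Charlie→Delta: 13.0 km  (cumulative 51.6 km)
Delta→Echo: 22.3 km  (cumulative 73.9 km)
Total route length ≈ 74 km.

74 km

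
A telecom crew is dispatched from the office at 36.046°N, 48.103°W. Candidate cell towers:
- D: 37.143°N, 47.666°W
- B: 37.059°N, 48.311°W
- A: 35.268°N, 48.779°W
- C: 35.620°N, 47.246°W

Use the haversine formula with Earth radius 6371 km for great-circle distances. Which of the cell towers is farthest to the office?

Distances from the office (36.046°N, 48.103°W):
D: 128.1 km
B: 114.2 km
A: 105.9 km
C: 90.6 km
The farthest is D at 128.1 km.

D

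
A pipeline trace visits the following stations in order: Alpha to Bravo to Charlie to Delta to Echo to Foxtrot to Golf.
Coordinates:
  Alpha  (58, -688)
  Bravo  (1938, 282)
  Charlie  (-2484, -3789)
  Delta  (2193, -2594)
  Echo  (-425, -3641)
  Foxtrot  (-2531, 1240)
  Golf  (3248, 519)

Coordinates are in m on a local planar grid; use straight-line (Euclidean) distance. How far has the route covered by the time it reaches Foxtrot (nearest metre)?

Leg distances:
Alpha→Bravo: 2115.5 m  (cumulative 2115.5 m)
Bravo→Charlie: 6010.6 m  (cumulative 8126.1 m)
Charlie→Delta: 4827.3 m  (cumulative 12953.3 m)
Delta→Echo: 2819.6 m  (cumulative 15772.9 m)
Echo→Foxtrot: 5316.0 m  (cumulative 21088.9 m)
Cumulative distance at Foxtrot ≈ 21089 m.

21089 m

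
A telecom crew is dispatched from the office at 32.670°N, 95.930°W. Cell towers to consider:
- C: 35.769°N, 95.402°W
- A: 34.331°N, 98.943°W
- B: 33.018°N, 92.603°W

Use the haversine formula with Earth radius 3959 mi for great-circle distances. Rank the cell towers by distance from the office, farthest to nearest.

Computing each great-circle distance from 32.670°N, 95.930°W:
C 35.769°N, 95.402°W: 216.2 mi
A 34.331°N, 98.943°W: 208.1 mi
B 33.018°N, 92.603°W: 194.6 mi

C, A, B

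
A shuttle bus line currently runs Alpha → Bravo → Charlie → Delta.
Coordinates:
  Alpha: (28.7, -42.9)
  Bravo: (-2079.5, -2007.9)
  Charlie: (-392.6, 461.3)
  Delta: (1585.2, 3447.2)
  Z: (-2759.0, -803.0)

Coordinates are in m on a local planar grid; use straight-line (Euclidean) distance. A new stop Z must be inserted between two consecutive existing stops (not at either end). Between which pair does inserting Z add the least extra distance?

between Bravo and Charlie

Added distance for inserting Z between each consecutive pair:
Alpha–Bravo: 1390.8 m
Bravo–Charlie: 1075.8 m
Charlie–Delta: 5179.0 m
Smallest added distance is 1075.8 m, inserting between Bravo and Charlie.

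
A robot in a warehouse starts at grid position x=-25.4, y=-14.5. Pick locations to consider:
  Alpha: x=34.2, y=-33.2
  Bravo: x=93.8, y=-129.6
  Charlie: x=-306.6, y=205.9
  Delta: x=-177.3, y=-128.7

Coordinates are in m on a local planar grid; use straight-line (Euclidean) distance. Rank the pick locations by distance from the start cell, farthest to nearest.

Charlie, Delta, Bravo, Alpha

Distance from the start cell at x=-25.4, y=-14.5 to each:
Charlie x=-306.6, y=205.9: 357.3 m
Delta x=-177.3, y=-128.7: 190.0 m
Bravo x=93.8, y=-129.6: 165.7 m
Alpha x=34.2, y=-33.2: 62.5 m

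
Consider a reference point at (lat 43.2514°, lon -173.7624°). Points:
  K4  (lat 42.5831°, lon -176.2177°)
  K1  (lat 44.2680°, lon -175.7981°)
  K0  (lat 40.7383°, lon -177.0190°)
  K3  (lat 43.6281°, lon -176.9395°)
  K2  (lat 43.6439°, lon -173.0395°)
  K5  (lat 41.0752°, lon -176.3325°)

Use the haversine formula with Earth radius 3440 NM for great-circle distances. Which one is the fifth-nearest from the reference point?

Distances from the reference point ((lat 43.2514°, lon -173.7624°)):
K2: 39.3 NM
K1: 107.3 NM
K4: 115.2 NM
K3: 140.3 NM
K5: 173.6 NM
K0: 209.4 NM
The fifth-nearest is K5 at 173.6 NM.

K5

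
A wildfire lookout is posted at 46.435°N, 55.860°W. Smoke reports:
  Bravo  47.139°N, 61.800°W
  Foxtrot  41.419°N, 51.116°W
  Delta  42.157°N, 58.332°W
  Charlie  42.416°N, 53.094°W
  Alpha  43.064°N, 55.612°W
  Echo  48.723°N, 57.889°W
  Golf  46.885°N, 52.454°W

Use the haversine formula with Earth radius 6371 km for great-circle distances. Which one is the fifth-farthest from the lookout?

Alpha

Distance to each, sorted:
Foxtrot: 674.6 km
Delta: 514.7 km
Charlie: 497.9 km
Bravo: 458.9 km
Alpha: 375.3 km
Echo: 296.4 km
Golf: 264.7 km
The fifth-farthest is Alpha at 375.3 km.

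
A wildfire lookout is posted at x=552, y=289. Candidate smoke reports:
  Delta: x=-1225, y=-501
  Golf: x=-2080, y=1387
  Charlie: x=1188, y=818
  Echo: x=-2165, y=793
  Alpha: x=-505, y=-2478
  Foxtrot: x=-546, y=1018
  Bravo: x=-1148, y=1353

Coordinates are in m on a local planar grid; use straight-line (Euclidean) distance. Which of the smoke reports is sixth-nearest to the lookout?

Distance to each, sorted:
Charlie: 827.2 m
Foxtrot: 1318.0 m
Delta: 1944.7 m
Bravo: 2005.5 m
Echo: 2763.4 m
Golf: 2851.8 m
Alpha: 2962.0 m
The sixth-nearest is Golf at 2851.8 m.

Golf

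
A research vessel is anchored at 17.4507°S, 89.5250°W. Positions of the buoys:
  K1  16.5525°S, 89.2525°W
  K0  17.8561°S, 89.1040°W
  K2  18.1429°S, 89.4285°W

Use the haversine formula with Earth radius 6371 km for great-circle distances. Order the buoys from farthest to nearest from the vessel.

Computing each great-circle distance from 17.4507°S, 89.5250°W:
K1 16.5525°S, 89.2525°W: 104.0 km
K2 18.1429°S, 89.4285°W: 77.6 km
K0 17.8561°S, 89.1040°W: 63.4 km

K1, K2, K0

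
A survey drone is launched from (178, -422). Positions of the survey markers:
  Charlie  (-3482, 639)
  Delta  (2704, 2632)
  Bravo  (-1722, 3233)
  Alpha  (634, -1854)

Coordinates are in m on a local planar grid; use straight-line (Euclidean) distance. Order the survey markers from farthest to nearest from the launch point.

Distance from the launch point at (178, -422) to each:
Bravo (-1722, 3233): 4119.3 m
Delta (2704, 2632): 3963.3 m
Charlie (-3482, 639): 3810.7 m
Alpha (634, -1854): 1502.9 m

Bravo, Delta, Charlie, Alpha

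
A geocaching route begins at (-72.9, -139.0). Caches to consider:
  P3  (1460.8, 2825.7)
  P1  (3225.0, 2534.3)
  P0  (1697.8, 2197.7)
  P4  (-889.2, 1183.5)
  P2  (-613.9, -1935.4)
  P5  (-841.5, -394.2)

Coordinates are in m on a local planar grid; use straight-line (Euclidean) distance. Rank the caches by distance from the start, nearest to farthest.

P5, P4, P2, P0, P3, P1

Distance from the start at (-72.9, -139.0) to each:
P5 (-841.5, -394.2): 809.9 m
P4 (-889.2, 1183.5): 1554.1 m
P2 (-613.9, -1935.4): 1876.1 m
P0 (1697.8, 2197.7): 2931.8 m
P3 (1460.8, 2825.7): 3337.9 m
P1 (3225.0, 2534.3): 4245.3 m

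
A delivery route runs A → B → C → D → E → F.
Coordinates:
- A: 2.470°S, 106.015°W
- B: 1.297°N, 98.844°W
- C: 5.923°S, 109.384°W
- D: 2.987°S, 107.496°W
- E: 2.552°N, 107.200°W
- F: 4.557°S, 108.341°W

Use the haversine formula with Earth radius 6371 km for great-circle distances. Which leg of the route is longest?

Leg distances:
A→B: 900.5 km
B→C: 1419.2 km
C→D: 387.8 km
D→E: 616.8 km
E→F: 800.6 km
The longest leg is B–C at 1419.2 km.

B–C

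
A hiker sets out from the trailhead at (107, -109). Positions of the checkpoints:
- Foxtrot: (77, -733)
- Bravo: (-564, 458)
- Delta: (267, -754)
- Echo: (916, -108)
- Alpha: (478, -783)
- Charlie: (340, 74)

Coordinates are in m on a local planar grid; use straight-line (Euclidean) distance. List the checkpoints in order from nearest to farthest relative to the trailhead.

Charlie, Foxtrot, Delta, Alpha, Echo, Bravo

Distances from the trailhead:
Charlie (340, 74): 296.3 m
Foxtrot (77, -733): 624.7 m
Delta (267, -754): 664.5 m
Alpha (478, -783): 769.4 m
Echo (916, -108): 809.0 m
Bravo (-564, 458): 878.5 m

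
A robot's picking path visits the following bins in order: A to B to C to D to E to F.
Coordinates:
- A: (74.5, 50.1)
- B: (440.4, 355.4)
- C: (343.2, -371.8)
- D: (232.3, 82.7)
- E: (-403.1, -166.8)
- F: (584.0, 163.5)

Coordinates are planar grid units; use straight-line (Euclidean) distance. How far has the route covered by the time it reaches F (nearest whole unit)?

Leg distances:
A→B: 476.5  (cumulative 476.5)
B→C: 733.7  (cumulative 1210.2)
C→D: 467.8  (cumulative 1678.0)
D→E: 682.6  (cumulative 2360.7)
E→F: 1040.9  (cumulative 3401.6)
Cumulative distance at F ≈ 3402.

3402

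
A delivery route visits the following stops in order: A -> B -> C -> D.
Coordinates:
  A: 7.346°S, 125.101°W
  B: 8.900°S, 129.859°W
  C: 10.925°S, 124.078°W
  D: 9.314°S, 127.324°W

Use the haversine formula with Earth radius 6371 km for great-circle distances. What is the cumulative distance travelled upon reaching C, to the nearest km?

1224 km

Leg distances:
A→B: 551.5 km  (cumulative 551.5 km)
B→C: 672.0 km  (cumulative 1223.5 km)
Cumulative distance at C ≈ 1224 km.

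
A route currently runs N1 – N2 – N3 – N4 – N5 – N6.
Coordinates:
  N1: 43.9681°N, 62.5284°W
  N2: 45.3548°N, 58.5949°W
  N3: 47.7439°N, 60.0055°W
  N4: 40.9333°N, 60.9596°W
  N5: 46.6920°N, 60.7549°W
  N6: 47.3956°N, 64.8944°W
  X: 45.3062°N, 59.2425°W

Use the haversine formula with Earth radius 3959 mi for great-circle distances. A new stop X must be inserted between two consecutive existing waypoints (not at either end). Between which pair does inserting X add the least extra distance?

between N1 and N2

Added distance for inserting X between each consecutive pair:
N1–N2: 2.0 mi
N2–N3: 25.8 mi
N3–N4: 13.7 mi
N4–N5: 36.4 mi
N5–N6: 225.0 mi
Smallest added distance is 2.0 mi, inserting between N1 and N2.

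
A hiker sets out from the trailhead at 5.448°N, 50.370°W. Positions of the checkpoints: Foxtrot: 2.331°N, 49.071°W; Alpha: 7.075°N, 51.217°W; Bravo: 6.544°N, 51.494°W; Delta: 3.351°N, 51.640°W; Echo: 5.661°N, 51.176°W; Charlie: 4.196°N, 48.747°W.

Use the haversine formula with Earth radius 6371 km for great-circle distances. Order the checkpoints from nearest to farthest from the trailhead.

Computing each great-circle distance from 5.448°N, 50.370°W:
Echo 5.661°N, 51.176°W: 92.3 km
Bravo 6.544°N, 51.494°W: 174.1 km
Alpha 7.075°N, 51.217°W: 203.7 km
Charlie 4.196°N, 48.747°W: 227.4 km
Delta 3.351°N, 51.640°W: 272.4 km
Foxtrot 2.331°N, 49.071°W: 375.4 km

Echo, Bravo, Alpha, Charlie, Delta, Foxtrot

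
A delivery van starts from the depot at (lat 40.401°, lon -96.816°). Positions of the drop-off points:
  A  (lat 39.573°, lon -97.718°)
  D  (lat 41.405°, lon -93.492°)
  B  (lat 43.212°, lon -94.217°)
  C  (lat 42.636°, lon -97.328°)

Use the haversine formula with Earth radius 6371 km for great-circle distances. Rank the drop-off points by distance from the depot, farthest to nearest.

Computing each great-circle distance from (lat 40.401°, lon -96.816°):
B (lat 43.212°, lon -94.217°): 379.6 km
D (lat 41.405°, lon -93.492°): 300.8 km
C (lat 42.636°, lon -97.328°): 252.1 km
A (lat 39.573°, lon -97.718°): 119.9 km

B, D, C, A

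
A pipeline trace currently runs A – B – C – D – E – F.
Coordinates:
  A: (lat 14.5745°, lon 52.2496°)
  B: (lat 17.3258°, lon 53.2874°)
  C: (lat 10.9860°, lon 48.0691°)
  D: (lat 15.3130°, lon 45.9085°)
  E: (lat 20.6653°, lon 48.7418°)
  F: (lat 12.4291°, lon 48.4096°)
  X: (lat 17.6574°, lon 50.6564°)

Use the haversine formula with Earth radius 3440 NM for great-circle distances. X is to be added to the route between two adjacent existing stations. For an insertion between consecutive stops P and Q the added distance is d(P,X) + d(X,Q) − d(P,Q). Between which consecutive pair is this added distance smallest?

Added distance for inserting X between each consecutive pair:
A–B: 182.9 NM
B–C: 92.9 NM
C–D: 446.4 NM
D–E: 158.4 NM
E–F: 55.7 NM
Smallest added distance is 55.7 NM, inserting between E and F.

between E and F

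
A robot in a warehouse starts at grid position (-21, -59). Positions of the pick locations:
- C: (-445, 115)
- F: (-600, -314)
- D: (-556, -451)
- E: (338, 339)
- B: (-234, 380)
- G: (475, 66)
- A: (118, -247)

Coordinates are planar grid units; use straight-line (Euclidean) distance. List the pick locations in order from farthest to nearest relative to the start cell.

D, F, E, G, B, C, A

Distance from the start cell at (-21, -59) to each:
D (-556, -451): 663.2
F (-600, -314): 632.7
E (338, 339): 536.0
G (475, 66): 511.5
B (-234, 380): 487.9
C (-445, 115): 458.3
A (118, -247): 233.8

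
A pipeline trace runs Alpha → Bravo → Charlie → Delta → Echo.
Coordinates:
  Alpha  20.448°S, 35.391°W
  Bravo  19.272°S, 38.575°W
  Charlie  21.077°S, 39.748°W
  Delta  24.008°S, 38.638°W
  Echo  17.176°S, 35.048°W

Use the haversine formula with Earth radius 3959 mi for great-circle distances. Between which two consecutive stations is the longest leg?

Delta–Echo

Leg distances:
Alpha→Bravo: 222.3 mi
Bravo→Charlie: 146.1 mi
Charlie→Delta: 214.6 mi
Delta→Echo: 526.0 mi
The longest leg is Delta–Echo at 526.0 mi.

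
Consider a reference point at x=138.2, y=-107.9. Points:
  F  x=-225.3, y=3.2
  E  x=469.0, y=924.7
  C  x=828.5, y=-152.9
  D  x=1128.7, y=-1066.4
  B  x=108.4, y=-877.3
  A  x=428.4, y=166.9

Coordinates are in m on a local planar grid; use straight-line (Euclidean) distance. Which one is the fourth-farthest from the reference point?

C

Distances from the reference point (x=138.2, y=-107.9):
D: 1378.3 m
E: 1084.3 m
B: 770.0 m
C: 691.8 m
A: 399.7 m
F: 380.1 m
The fourth-farthest is C at 691.8 m.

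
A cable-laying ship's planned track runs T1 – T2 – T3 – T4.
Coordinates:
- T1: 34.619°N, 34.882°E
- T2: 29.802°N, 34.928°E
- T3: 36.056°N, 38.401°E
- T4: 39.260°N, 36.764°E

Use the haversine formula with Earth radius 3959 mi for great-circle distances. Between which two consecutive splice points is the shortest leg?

Leg distances:
T1→T2: 332.9 mi
T2→T3: 476.7 mi
T3→T4: 238.8 mi
The shortest leg is T3–T4 at 238.8 mi.

T3–T4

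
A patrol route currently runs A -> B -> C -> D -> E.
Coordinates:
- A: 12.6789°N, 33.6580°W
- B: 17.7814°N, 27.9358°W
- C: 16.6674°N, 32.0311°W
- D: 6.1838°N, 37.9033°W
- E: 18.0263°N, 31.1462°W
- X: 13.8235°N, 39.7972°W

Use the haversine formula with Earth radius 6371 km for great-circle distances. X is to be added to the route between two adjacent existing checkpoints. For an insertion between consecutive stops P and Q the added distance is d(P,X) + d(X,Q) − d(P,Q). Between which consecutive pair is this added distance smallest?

Added distance for inserting X between each consecutive pair:
A–B: 1183.5 km
B–C: 1781.6 km
C–D: 436.0 km
D–E: 403.3 km
Smallest added distance is 403.3 km, inserting between D and E.

between D and E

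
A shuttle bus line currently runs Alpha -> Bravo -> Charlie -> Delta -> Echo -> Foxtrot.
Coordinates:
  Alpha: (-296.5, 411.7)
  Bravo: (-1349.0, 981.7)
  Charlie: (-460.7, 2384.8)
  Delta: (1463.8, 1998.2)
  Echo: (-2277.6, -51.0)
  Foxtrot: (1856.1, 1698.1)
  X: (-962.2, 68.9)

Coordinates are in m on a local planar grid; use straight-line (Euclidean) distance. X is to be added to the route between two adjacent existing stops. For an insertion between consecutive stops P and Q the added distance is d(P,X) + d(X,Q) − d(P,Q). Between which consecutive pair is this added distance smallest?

Added distance for inserting X between each consecutive pair:
Alpha–Bravo: 543.2 m
Bravo–Charlie: 1700.3 m
Charlie–Delta: 3506.3 m
Delta–Echo: 154.6 m
Echo–Foxtrot: 87.7 m
Smallest added distance is 87.7 m, inserting between Echo and Foxtrot.

between Echo and Foxtrot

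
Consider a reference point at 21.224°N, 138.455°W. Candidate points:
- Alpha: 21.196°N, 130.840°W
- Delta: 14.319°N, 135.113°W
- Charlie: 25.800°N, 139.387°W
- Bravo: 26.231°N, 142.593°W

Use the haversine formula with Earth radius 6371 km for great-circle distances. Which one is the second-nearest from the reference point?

Bravo

Distances from the reference point (21.224°N, 138.455°W):
Charlie: 517.6 km
Bravo: 698.0 km
Alpha: 789.3 km
Delta: 845.3 km
The second-nearest is Bravo at 698.0 km.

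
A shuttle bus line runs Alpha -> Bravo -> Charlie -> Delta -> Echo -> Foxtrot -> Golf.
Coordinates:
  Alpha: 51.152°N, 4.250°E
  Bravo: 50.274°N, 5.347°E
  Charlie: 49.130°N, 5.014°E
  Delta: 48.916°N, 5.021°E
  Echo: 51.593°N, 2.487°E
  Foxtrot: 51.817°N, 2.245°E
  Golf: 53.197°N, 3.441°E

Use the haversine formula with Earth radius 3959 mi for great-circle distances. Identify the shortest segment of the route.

Leg distances:
Alpha→Bravo: 77.4 mi
Bravo→Charlie: 80.4 mi
Charlie→Delta: 14.8 mi
Delta→Echo: 216.2 mi
Echo→Foxtrot: 18.6 mi
Foxtrot→Golf: 107.8 mi
The shortest leg is Charlie–Delta at 14.8 mi.

Charlie–Delta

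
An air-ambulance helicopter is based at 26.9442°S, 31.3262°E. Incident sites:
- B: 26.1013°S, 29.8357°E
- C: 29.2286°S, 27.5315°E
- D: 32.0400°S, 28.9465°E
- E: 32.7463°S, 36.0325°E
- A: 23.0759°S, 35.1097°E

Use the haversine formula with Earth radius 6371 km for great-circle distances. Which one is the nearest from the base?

Distance to each, sorted:
B: 175.4 km
C: 450.6 km
A: 574.7 km
D: 611.6 km
E: 788.6 km
The nearest is B at 175.4 km.

B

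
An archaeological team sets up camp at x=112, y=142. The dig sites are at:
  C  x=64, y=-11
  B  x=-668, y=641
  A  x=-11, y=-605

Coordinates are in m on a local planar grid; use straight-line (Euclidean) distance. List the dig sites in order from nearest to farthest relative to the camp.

C, A, B

Computing each straight-line distance from x=112, y=142:
C x=64, y=-11: 160.4 m
A x=-11, y=-605: 757.1 m
B x=-668, y=641: 926.0 m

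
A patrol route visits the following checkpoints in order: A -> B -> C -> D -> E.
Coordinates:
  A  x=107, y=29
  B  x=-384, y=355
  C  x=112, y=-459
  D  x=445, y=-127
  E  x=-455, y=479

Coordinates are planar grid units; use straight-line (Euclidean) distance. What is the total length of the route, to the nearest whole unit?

Leg distances:
A→B: 589.4  (cumulative 589.4)
B→C: 953.2  (cumulative 1542.6)
C→D: 470.2  (cumulative 2012.8)
D→E: 1085.0  (cumulative 3097.8)
Total route length ≈ 3098.

3098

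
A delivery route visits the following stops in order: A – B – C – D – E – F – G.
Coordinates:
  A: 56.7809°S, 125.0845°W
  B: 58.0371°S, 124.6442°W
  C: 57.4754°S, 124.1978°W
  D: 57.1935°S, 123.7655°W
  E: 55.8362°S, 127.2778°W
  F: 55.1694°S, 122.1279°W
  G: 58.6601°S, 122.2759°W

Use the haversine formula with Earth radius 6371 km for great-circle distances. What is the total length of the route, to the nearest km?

1235 km

Leg distances:
A→B: 142.1 km  (cumulative 142.1 km)
B→C: 67.8 km  (cumulative 210.0 km)
C→D: 40.7 km  (cumulative 250.7 km)
D→E: 263.0 km  (cumulative 513.7 km)
E→F: 332.6 km  (cumulative 846.3 km)
F→G: 388.3 km  (cumulative 1234.6 km)
Total route length ≈ 1235 km.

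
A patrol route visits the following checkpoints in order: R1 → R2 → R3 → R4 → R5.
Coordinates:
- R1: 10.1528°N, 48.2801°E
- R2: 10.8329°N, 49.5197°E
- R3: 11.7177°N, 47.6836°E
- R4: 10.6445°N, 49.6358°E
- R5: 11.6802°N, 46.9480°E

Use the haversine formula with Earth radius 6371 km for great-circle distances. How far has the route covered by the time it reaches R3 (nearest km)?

Leg distances:
R1→R2: 155.2 km  (cumulative 155.2 km)
R2→R3: 223.1 km  (cumulative 378.3 km)
Cumulative distance at R3 ≈ 378 km.

378 km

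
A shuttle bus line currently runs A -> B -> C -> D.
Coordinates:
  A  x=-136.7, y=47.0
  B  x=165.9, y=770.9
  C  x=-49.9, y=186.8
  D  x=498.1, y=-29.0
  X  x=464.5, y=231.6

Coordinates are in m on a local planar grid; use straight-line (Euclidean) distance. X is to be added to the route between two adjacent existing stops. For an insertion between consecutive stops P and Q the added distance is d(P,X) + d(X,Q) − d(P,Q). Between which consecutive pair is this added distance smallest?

Added distance for inserting X between each consecutive pair:
A–B: 460.7 m
B–C: 510.1 m
C–D: 190.1 m
Smallest added distance is 190.1 m, inserting between C and D.

between C and D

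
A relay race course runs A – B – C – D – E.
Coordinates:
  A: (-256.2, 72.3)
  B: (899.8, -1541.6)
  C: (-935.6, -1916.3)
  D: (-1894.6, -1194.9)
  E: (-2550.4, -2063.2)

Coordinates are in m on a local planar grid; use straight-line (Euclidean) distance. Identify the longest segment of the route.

A–B

Leg distances:
A→B: 1985.2 m
B→C: 1873.3 m
C→D: 1200.0 m
D→E: 1088.1 m
The longest leg is A–B at 1985.2 m.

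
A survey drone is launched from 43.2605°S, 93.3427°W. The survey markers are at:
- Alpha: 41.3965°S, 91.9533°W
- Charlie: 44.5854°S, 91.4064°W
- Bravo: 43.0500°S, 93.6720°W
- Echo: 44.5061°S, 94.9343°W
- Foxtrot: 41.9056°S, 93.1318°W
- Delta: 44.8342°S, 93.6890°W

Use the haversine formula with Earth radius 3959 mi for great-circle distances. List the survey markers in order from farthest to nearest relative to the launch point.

Distance from the launch point at 43.2605°S, 93.3427°W to each:
Alpha 41.3965°S, 91.9533°W: 147.1 mi
Charlie 44.5854°S, 91.4064°W: 132.9 mi
Echo 44.5061°S, 94.9343°W: 117.0 mi
Delta 44.8342°S, 93.6890°W: 110.1 mi
Foxtrot 41.9056°S, 93.1318°W: 94.2 mi
Bravo 43.0500°S, 93.6720°W: 22.1 mi

Alpha, Charlie, Echo, Delta, Foxtrot, Bravo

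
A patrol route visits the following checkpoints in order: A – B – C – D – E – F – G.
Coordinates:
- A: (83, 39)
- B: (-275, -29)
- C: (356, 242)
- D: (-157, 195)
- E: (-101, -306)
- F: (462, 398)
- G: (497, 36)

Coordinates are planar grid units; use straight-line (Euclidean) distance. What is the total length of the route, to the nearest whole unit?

Leg distances:
A→B: 364.4  (cumulative 364.4)
B→C: 686.7  (cumulative 1051.1)
C→D: 515.1  (cumulative 1566.3)
D→E: 504.1  (cumulative 2070.4)
E→F: 901.4  (cumulative 2971.8)
F→G: 363.7  (cumulative 3335.5)
Total route length ≈ 3336.

3336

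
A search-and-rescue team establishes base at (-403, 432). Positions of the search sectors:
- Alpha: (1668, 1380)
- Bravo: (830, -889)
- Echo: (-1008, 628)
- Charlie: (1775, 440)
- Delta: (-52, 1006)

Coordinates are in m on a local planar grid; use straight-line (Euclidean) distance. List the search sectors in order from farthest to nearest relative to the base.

Distance from the base at (-403, 432) to each:
Alpha (1668, 1380): 2277.7 m
Charlie (1775, 440): 2178.0 m
Bravo (830, -889): 1807.0 m
Delta (-52, 1006): 672.8 m
Echo (-1008, 628): 636.0 m

Alpha, Charlie, Bravo, Delta, Echo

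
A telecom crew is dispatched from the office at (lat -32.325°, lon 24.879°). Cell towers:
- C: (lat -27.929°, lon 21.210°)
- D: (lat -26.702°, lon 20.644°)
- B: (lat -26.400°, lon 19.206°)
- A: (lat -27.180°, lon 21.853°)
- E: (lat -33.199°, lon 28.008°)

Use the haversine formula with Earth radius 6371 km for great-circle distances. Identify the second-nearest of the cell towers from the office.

Distance to each, sorted:
E: 308.3 km
C: 602.8 km
A: 642.3 km
D: 747.4 km
B: 857.7 km
The second-nearest is C at 602.8 km.

C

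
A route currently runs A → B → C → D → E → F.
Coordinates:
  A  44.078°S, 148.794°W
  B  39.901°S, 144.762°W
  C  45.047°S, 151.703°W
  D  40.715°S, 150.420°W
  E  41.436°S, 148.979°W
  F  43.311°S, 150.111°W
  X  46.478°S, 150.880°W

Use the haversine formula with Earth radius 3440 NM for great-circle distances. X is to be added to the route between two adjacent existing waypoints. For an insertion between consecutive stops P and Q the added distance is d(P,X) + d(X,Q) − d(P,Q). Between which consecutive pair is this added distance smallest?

Added distance for inserting X between each consecutive pair:
A–B: 337.1 NM
B–C: 133.9 NM
C–D: 173.0 NM
D–E: 581.9 NM
E–F: 383.3 NM
Smallest added distance is 133.9 NM, inserting between B and C.

between B and C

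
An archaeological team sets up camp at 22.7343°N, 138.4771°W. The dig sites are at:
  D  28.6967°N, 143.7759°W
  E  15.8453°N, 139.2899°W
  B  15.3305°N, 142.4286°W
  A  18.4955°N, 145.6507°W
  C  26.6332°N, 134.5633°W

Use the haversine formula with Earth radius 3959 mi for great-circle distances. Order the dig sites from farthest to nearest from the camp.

Computing each great-circle distance from 22.7343°N, 138.4771°W:
B 15.3305°N, 142.4286°W: 572.9 mi
A 18.4955°N, 145.6507°W: 548.5 mi
D 28.6967°N, 143.7759°W: 527.6 mi
E 15.8453°N, 139.2899°W: 479.0 mi
C 26.6332°N, 134.5633°W: 364.6 mi

B, A, D, E, C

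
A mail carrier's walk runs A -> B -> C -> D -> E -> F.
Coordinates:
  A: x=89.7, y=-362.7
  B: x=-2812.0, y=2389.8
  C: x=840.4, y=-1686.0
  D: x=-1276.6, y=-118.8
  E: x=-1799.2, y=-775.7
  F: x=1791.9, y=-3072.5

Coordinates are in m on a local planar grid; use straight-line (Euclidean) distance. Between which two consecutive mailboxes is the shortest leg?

D–E

Leg distances:
A→B: 3999.5 m
B→C: 5472.9 m
C→D: 2634.0 m
D→E: 839.4 m
E→F: 4262.8 m
The shortest leg is D–E at 839.4 m.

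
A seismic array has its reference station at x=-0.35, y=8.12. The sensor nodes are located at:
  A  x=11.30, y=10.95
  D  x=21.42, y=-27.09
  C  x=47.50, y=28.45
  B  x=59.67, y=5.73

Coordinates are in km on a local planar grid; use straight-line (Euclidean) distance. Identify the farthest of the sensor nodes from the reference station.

Distance to each, sorted:
B: 60.1 km
C: 52.0 km
D: 41.4 km
A: 12.0 km
The farthest is B at 60.1 km.

B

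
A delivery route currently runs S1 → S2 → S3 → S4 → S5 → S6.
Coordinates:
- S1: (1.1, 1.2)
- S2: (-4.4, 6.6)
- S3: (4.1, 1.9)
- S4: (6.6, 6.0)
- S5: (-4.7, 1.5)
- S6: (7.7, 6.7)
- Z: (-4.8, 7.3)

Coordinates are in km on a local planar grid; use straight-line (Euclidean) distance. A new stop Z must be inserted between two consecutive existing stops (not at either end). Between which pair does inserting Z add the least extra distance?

Added distance for inserting Z between each consecutive pair:
S1–S2: 1.6 km
S2–S3: 1.5 km
S3–S4: 17.1 km
S4–S5: 5.1 km
S5–S6: 4.9 km
Smallest added distance is 1.5 km, inserting between S2 and S3.

between S2 and S3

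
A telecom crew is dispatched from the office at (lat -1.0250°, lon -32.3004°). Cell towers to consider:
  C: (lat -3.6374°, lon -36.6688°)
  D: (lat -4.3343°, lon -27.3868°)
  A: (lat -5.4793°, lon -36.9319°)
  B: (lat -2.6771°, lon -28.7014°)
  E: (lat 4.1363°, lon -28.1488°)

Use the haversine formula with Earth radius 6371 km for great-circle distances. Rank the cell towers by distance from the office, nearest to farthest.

B, C, D, A, E

Computing each great-circle distance from (lat -1.0250°, lon -32.3004°):
B (lat -2.6771°, lon -28.7014°): 440.1 km
C (lat -3.6374°, lon -36.6688°): 565.6 km
D (lat -4.3343°, lon -27.3868°): 658.2 km
A (lat -5.4793°, lon -36.9319°): 713.8 km
E (lat 4.1363°, lon -28.1488°): 736.3 km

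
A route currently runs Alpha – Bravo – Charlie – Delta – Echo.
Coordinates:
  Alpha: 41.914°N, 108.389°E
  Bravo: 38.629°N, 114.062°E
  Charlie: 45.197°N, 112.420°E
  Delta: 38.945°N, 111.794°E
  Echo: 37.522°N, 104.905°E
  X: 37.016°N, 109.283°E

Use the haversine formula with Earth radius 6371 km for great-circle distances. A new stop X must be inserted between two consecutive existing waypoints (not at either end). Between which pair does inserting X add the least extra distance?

between Delta and Echo

Added distance for inserting X between each consecutive pair:
Alpha–Bravo: 402.4 km
Bravo–Charlie: 660.3 km
Charlie–Delta: 556.9 km
Delta–Echo: 76.7 km
Smallest added distance is 76.7 km, inserting between Delta and Echo.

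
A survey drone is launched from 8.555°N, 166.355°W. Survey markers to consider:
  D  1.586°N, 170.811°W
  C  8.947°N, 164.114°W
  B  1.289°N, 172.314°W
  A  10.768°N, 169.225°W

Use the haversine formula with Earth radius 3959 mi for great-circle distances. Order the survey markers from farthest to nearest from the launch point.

B, D, A, C

Computing each great-circle distance from 8.555°N, 166.355°W:
B 1.289°N, 172.314°W: 648.2 mi
D 1.586°N, 170.811°W: 570.8 mi
A 10.768°N, 169.225°W: 248.2 mi
C 8.947°N, 164.114°W: 155.4 mi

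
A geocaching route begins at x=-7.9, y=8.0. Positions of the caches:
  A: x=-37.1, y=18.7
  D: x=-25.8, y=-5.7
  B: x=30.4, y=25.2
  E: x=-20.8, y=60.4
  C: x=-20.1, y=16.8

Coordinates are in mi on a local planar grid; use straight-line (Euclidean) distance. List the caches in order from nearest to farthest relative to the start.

Computing each straight-line distance from x=-7.9, y=8.0:
C x=-20.1, y=16.8: 15.0 mi
D x=-25.8, y=-5.7: 22.5 mi
A x=-37.1, y=18.7: 31.1 mi
B x=30.4, y=25.2: 42.0 mi
E x=-20.8, y=60.4: 54.0 mi

C, D, A, B, E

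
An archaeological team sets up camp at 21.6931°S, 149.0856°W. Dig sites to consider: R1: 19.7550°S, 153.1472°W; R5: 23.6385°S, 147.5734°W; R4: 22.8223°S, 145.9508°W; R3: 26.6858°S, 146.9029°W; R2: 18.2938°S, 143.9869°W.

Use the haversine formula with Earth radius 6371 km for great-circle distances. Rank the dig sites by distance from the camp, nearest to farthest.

Computing each great-circle distance from 21.6931°S, 149.0856°W:
R5 23.6385°S, 147.5734°W: 266.2 km
R4 22.8223°S, 145.9508°W: 346.2 km
R1 19.7550°S, 153.1472°W: 474.2 km
R3 26.6858°S, 146.9029°W: 597.6 km
R2 18.2938°S, 143.9869°W: 653.1 km

R5, R4, R1, R3, R2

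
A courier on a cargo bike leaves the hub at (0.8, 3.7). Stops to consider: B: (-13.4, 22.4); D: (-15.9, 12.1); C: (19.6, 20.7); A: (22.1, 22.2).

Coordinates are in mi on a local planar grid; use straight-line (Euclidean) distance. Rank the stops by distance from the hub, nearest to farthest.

D, B, C, A

Computing each straight-line distance from (0.8, 3.7):
D (-15.9, 12.1): 18.7 mi
B (-13.4, 22.4): 23.5 mi
C (19.6, 20.7): 25.3 mi
A (22.1, 22.2): 28.2 mi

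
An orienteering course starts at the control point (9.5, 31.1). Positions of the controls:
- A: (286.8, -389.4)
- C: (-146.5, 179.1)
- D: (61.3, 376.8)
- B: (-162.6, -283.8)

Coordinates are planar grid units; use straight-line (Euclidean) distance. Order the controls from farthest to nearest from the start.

A, B, D, C

Computing each straight-line distance from (9.5, 31.1):
A (286.8, -389.4): 503.7
B (-162.6, -283.8): 358.9
D (61.3, 376.8): 349.6
C (-146.5, 179.1): 215.0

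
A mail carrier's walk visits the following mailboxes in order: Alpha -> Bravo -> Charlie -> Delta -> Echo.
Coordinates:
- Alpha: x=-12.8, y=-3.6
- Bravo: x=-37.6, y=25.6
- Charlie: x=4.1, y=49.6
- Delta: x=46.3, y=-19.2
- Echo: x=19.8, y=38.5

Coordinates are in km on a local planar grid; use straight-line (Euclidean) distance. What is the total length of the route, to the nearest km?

231 km

Leg distances:
Alpha→Bravo: 38.3 km  (cumulative 38.3 km)
Bravo→Charlie: 48.1 km  (cumulative 86.4 km)
Charlie→Delta: 80.7 km  (cumulative 167.1 km)
Delta→Echo: 63.5 km  (cumulative 230.6 km)
Total route length ≈ 231 km.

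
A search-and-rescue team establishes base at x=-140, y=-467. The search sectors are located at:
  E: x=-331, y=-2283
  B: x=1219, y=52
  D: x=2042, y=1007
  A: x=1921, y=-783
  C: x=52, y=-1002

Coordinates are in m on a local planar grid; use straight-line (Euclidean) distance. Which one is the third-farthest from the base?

E

Distance to each, sorted:
D: 2633.2 m
A: 2085.1 m
E: 1826.0 m
B: 1454.7 m
C: 568.4 m
The third-farthest is E at 1826.0 m.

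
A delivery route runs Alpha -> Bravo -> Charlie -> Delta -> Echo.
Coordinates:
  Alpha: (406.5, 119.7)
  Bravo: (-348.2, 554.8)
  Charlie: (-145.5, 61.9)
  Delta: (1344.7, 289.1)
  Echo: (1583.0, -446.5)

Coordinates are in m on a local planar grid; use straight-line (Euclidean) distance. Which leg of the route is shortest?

Bravo–Charlie

Leg distances:
Alpha→Bravo: 871.1 m
Bravo→Charlie: 533.0 m
Charlie→Delta: 1507.4 m
Delta→Echo: 773.2 m
The shortest leg is Bravo–Charlie at 533.0 m.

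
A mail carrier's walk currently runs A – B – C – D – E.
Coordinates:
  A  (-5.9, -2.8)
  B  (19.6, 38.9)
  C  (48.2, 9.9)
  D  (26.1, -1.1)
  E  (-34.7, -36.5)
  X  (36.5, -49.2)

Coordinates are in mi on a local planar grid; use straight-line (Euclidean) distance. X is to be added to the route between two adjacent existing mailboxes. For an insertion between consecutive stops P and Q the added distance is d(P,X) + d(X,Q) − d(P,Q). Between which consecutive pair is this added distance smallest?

between D and E

Added distance for inserting X between each consecutive pair:
A–B: 103.7 mi
B–C: 109.2 mi
C–D: 84.8 mi
D–E: 51.2 mi
Smallest added distance is 51.2 mi, inserting between D and E.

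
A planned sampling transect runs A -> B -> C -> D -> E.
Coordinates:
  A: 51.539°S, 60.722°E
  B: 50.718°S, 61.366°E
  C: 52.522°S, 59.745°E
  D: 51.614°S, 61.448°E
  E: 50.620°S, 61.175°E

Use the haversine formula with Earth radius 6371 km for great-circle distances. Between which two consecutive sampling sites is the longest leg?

Leg distances:
A→B: 101.8 km
B→C: 229.7 km
C→D: 154.1 km
D→E: 112.2 km
The longest leg is B–C at 229.7 km.

B–C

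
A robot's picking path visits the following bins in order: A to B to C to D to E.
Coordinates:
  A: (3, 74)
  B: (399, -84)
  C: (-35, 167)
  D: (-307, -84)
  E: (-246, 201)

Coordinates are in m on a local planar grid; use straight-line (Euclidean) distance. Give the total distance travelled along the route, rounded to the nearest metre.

1589 m

Leg distances:
A→B: 426.4 m  (cumulative 426.4 m)
B→C: 501.4 m  (cumulative 927.7 m)
C→D: 370.1 m  (cumulative 1297.8 m)
D→E: 291.5 m  (cumulative 1589.3 m)
Total route length ≈ 1589 m.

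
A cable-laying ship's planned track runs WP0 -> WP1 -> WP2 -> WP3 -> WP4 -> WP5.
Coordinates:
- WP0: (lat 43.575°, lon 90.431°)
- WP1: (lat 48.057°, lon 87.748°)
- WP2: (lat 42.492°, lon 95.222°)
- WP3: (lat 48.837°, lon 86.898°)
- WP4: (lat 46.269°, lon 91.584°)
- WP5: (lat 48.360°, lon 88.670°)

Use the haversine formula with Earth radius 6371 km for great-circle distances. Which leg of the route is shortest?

Leg distances:
WP0→WP1: 539.9 km
WP1→WP2: 850.7 km
WP2→WP3: 956.1 km
WP3→WP4: 452.9 km
WP4→WP5: 319.8 km
The shortest leg is WP4–WP5 at 319.8 km.

WP4–WP5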